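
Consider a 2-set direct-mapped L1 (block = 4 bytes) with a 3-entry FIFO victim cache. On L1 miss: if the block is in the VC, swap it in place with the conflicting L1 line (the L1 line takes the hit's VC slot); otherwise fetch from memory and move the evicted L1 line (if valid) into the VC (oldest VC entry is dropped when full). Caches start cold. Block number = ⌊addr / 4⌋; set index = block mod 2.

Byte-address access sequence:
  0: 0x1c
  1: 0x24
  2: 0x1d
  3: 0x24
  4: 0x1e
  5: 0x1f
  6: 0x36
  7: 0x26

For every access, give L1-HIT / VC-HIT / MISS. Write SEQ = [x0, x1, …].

SEQ = [MISS, MISS, VC-HIT, VC-HIT, VC-HIT, L1-HIT, MISS, VC-HIT]

#0 0x1c→b7/s1 MISS; vc=[]
#1 0x24→b9/s1 MISS; vc=[7]
#2 0x1d→b7/s1 VC-HIT; vc=[9]
#3 0x24→b9/s1 VC-HIT; vc=[7]
#4 0x1e→b7/s1 VC-HIT; vc=[9]
#5 0x1f→b7/s1 L1-HIT; vc=[9]
#6 0x36→b13/s1 MISS; vc=[9,7]
#7 0x26→b9/s1 VC-HIT; vc=[13,7]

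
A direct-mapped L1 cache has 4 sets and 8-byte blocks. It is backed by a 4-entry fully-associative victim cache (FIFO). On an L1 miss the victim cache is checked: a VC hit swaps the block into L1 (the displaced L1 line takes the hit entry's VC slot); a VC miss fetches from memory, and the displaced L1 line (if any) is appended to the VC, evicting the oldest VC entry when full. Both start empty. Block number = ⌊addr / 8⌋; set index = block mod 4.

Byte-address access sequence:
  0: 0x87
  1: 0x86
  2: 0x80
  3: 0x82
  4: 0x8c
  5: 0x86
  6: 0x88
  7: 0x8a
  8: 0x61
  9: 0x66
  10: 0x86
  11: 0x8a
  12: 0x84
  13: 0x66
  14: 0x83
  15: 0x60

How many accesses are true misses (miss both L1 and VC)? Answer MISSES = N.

MISSES = 3

  [0] addr=0x87 blk=16 s=0: MISS | VC []
  [1] addr=0x86 blk=16 s=0: L1-HIT | VC []
  [2] addr=0x80 blk=16 s=0: L1-HIT | VC []
  [3] addr=0x82 blk=16 s=0: L1-HIT | VC []
  [4] addr=0x8c blk=17 s=1: MISS | VC []
  [5] addr=0x86 blk=16 s=0: L1-HIT | VC []
  [6] addr=0x88 blk=17 s=1: L1-HIT | VC []
  [7] addr=0x8a blk=17 s=1: L1-HIT | VC []
  [8] addr=0x61 blk=12 s=0: MISS | VC [16]
  [9] addr=0x66 blk=12 s=0: L1-HIT | VC [16]
  [10] addr=0x86 blk=16 s=0: VC-HIT | VC [12]
  [11] addr=0x8a blk=17 s=1: L1-HIT | VC [12]
  [12] addr=0x84 blk=16 s=0: L1-HIT | VC [12]
  [13] addr=0x66 blk=12 s=0: VC-HIT | VC [16]
  [14] addr=0x83 blk=16 s=0: VC-HIT | VC [12]
  [15] addr=0x60 blk=12 s=0: VC-HIT | VC [16]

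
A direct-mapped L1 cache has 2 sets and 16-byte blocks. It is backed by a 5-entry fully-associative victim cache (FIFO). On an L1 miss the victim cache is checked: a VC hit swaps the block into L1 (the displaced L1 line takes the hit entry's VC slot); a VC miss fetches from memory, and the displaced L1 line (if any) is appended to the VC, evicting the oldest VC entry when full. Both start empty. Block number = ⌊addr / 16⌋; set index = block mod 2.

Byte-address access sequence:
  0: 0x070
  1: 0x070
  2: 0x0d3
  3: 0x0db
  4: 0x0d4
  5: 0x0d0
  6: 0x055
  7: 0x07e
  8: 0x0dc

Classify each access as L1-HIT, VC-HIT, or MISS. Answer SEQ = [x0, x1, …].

#0 0x70→b7/s1 MISS; vc=[]
#1 0x70→b7/s1 L1-HIT; vc=[]
#2 0xd3→b13/s1 MISS; vc=[7]
#3 0xdb→b13/s1 L1-HIT; vc=[7]
#4 0xd4→b13/s1 L1-HIT; vc=[7]
#5 0xd0→b13/s1 L1-HIT; vc=[7]
#6 0x55→b5/s1 MISS; vc=[7,13]
#7 0x7e→b7/s1 VC-HIT; vc=[5,13]
#8 0xdc→b13/s1 VC-HIT; vc=[5,7]

SEQ = [MISS, L1-HIT, MISS, L1-HIT, L1-HIT, L1-HIT, MISS, VC-HIT, VC-HIT]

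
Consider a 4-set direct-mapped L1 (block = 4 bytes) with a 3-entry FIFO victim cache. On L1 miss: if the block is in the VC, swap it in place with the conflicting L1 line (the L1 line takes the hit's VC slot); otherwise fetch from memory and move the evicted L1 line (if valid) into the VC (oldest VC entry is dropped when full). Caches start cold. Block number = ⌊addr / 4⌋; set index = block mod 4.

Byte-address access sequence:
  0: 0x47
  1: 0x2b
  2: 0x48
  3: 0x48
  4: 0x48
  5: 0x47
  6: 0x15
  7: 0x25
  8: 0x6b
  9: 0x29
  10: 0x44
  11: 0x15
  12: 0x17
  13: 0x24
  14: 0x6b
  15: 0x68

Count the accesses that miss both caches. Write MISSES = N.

  [0] addr=0x47 blk=17 s=1: MISS | VC []
  [1] addr=0x2b blk=10 s=2: MISS | VC []
  [2] addr=0x48 blk=18 s=2: MISS | VC [10]
  [3] addr=0x48 blk=18 s=2: L1-HIT | VC [10]
  [4] addr=0x48 blk=18 s=2: L1-HIT | VC [10]
  [5] addr=0x47 blk=17 s=1: L1-HIT | VC [10]
  [6] addr=0x15 blk=5 s=1: MISS | VC [10, 17]
  [7] addr=0x25 blk=9 s=1: MISS | VC [10, 17, 5]
  [8] addr=0x6b blk=26 s=2: MISS | VC [17, 5, 18]
  [9] addr=0x29 blk=10 s=2: MISS | VC [5, 18, 26]
  [10] addr=0x44 blk=17 s=1: MISS | VC [18, 26, 9]
  [11] addr=0x15 blk=5 s=1: MISS | VC [26, 9, 17]
  [12] addr=0x17 blk=5 s=1: L1-HIT | VC [26, 9, 17]
  [13] addr=0x24 blk=9 s=1: VC-HIT | VC [26, 5, 17]
  [14] addr=0x6b blk=26 s=2: VC-HIT | VC [10, 5, 17]
  [15] addr=0x68 blk=26 s=2: L1-HIT | VC [10, 5, 17]

MISSES = 9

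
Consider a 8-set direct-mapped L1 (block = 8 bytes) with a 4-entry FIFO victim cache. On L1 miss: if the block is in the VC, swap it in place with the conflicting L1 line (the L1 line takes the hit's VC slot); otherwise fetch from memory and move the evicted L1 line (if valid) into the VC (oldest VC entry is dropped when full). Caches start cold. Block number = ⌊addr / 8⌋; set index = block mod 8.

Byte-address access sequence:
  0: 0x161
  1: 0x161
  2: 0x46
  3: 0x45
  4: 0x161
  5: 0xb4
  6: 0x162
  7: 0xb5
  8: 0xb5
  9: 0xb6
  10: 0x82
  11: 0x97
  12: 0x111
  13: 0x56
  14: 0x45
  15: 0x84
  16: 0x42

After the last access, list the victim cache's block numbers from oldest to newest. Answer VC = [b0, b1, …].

VC = [16, 18, 34]

0: 0x161 (blk 44, set 4) → MISS  vc=[]
1: 0x161 (blk 44, set 4) → L1-HIT  vc=[]
2: 0x46 (blk 8, set 0) → MISS  vc=[]
3: 0x45 (blk 8, set 0) → L1-HIT  vc=[]
4: 0x161 (blk 44, set 4) → L1-HIT  vc=[]
5: 0xb4 (blk 22, set 6) → MISS  vc=[]
6: 0x162 (blk 44, set 4) → L1-HIT  vc=[]
7: 0xb5 (blk 22, set 6) → L1-HIT  vc=[]
8: 0xb5 (blk 22, set 6) → L1-HIT  vc=[]
9: 0xb6 (blk 22, set 6) → L1-HIT  vc=[]
10: 0x82 (blk 16, set 0) → MISS  vc=[8]
11: 0x97 (blk 18, set 2) → MISS  vc=[8]
12: 0x111 (blk 34, set 2) → MISS  vc=[8, 18]
13: 0x56 (blk 10, set 2) → MISS  vc=[8, 18, 34]
14: 0x45 (blk 8, set 0) → VC-HIT  vc=[16, 18, 34]
15: 0x84 (blk 16, set 0) → VC-HIT  vc=[8, 18, 34]
16: 0x42 (blk 8, set 0) → VC-HIT  vc=[16, 18, 34]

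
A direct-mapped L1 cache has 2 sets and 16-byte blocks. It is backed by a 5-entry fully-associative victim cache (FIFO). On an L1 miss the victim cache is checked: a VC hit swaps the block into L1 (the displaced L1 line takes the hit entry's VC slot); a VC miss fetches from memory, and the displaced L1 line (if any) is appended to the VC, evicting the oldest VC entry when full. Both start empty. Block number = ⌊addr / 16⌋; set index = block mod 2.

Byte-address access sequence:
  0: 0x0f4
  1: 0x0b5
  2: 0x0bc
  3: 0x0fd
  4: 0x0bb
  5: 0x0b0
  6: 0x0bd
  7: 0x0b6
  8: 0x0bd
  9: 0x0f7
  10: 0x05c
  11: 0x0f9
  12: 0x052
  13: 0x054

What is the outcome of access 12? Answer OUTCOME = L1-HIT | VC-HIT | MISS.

0: 0xf4 (blk 15, set 1) → MISS  vc=[]
1: 0xb5 (blk 11, set 1) → MISS  vc=[15]
2: 0xbc (blk 11, set 1) → L1-HIT  vc=[15]
3: 0xfd (blk 15, set 1) → VC-HIT  vc=[11]
4: 0xbb (blk 11, set 1) → VC-HIT  vc=[15]
5: 0xb0 (blk 11, set 1) → L1-HIT  vc=[15]
6: 0xbd (blk 11, set 1) → L1-HIT  vc=[15]
7: 0xb6 (blk 11, set 1) → L1-HIT  vc=[15]
8: 0xbd (blk 11, set 1) → L1-HIT  vc=[15]
9: 0xf7 (blk 15, set 1) → VC-HIT  vc=[11]
10: 0x5c (blk 5, set 1) → MISS  vc=[11, 15]
11: 0xf9 (blk 15, set 1) → VC-HIT  vc=[11, 5]
12: 0x52 (blk 5, set 1) → VC-HIT  vc=[11, 15]
13: 0x54 (blk 5, set 1) → L1-HIT  vc=[11, 15]

OUTCOME = VC-HIT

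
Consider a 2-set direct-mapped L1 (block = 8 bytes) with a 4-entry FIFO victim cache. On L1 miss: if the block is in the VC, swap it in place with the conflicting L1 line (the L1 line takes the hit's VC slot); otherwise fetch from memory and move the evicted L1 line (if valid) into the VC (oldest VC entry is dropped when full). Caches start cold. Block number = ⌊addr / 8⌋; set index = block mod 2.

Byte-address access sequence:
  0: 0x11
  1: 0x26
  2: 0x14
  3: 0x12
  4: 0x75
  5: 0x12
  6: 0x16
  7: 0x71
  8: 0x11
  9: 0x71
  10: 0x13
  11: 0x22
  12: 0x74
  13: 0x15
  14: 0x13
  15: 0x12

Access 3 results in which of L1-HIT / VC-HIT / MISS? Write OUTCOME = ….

#0 0x11→b2/s0 MISS; vc=[]
#1 0x26→b4/s0 MISS; vc=[2]
#2 0x14→b2/s0 VC-HIT; vc=[4]
#3 0x12→b2/s0 L1-HIT; vc=[4]
#4 0x75→b14/s0 MISS; vc=[4,2]
#5 0x12→b2/s0 VC-HIT; vc=[4,14]
#6 0x16→b2/s0 L1-HIT; vc=[4,14]
#7 0x71→b14/s0 VC-HIT; vc=[4,2]
#8 0x11→b2/s0 VC-HIT; vc=[4,14]
#9 0x71→b14/s0 VC-HIT; vc=[4,2]
#10 0x13→b2/s0 VC-HIT; vc=[4,14]
#11 0x22→b4/s0 VC-HIT; vc=[2,14]
#12 0x74→b14/s0 VC-HIT; vc=[2,4]
#13 0x15→b2/s0 VC-HIT; vc=[14,4]
#14 0x13→b2/s0 L1-HIT; vc=[14,4]
#15 0x12→b2/s0 L1-HIT; vc=[14,4]

OUTCOME = L1-HIT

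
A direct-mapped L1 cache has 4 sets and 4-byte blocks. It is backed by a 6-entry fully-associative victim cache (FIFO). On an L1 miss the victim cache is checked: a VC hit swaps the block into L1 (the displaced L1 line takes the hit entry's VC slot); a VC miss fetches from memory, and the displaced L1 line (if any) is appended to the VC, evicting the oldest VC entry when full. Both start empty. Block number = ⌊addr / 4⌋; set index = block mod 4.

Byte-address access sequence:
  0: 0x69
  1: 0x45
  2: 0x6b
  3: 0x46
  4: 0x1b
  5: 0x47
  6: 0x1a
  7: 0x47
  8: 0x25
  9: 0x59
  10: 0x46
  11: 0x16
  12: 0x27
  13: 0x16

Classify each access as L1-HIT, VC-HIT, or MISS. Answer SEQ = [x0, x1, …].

SEQ = [MISS, MISS, L1-HIT, L1-HIT, MISS, L1-HIT, L1-HIT, L1-HIT, MISS, MISS, VC-HIT, MISS, VC-HIT, VC-HIT]

#0 0x69→b26/s2 MISS; vc=[]
#1 0x45→b17/s1 MISS; vc=[]
#2 0x6b→b26/s2 L1-HIT; vc=[]
#3 0x46→b17/s1 L1-HIT; vc=[]
#4 0x1b→b6/s2 MISS; vc=[26]
#5 0x47→b17/s1 L1-HIT; vc=[26]
#6 0x1a→b6/s2 L1-HIT; vc=[26]
#7 0x47→b17/s1 L1-HIT; vc=[26]
#8 0x25→b9/s1 MISS; vc=[26,17]
#9 0x59→b22/s2 MISS; vc=[26,17,6]
#10 0x46→b17/s1 VC-HIT; vc=[26,9,6]
#11 0x16→b5/s1 MISS; vc=[26,9,6,17]
#12 0x27→b9/s1 VC-HIT; vc=[26,5,6,17]
#13 0x16→b5/s1 VC-HIT; vc=[26,9,6,17]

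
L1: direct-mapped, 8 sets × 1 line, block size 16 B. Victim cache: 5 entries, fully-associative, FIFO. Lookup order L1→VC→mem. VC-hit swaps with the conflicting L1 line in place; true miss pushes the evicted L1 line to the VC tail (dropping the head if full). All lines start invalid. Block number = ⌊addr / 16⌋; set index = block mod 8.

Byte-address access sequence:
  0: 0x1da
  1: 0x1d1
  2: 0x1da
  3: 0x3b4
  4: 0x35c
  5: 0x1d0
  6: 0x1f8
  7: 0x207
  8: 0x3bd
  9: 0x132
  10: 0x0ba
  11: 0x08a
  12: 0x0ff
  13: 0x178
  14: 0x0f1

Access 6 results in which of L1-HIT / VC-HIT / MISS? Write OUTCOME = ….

OUTCOME = MISS

#0 0x1da→b29/s5 MISS; vc=[]
#1 0x1d1→b29/s5 L1-HIT; vc=[]
#2 0x1da→b29/s5 L1-HIT; vc=[]
#3 0x3b4→b59/s3 MISS; vc=[]
#4 0x35c→b53/s5 MISS; vc=[29]
#5 0x1d0→b29/s5 VC-HIT; vc=[53]
#6 0x1f8→b31/s7 MISS; vc=[53]
#7 0x207→b32/s0 MISS; vc=[53]
#8 0x3bd→b59/s3 L1-HIT; vc=[53]
#9 0x132→b19/s3 MISS; vc=[53,59]
#10 0xba→b11/s3 MISS; vc=[53,59,19]
#11 0x8a→b8/s0 MISS; vc=[53,59,19,32]
#12 0xff→b15/s7 MISS; vc=[53,59,19,32,31]
#13 0x178→b23/s7 MISS; vc=[59,19,32,31,15]
#14 0xf1→b15/s7 VC-HIT; vc=[59,19,32,31,23]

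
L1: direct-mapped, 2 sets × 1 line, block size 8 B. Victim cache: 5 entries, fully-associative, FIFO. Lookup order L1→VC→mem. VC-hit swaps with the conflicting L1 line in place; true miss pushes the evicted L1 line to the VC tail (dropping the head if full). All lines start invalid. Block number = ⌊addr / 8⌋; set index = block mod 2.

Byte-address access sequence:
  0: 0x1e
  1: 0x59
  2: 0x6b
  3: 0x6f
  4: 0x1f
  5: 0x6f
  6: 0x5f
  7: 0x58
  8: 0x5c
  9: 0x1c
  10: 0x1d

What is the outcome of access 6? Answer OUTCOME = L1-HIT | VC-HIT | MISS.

  [0] addr=0x1e blk=3 s=1: MISS | VC []
  [1] addr=0x59 blk=11 s=1: MISS | VC [3]
  [2] addr=0x6b blk=13 s=1: MISS | VC [3, 11]
  [3] addr=0x6f blk=13 s=1: L1-HIT | VC [3, 11]
  [4] addr=0x1f blk=3 s=1: VC-HIT | VC [13, 11]
  [5] addr=0x6f blk=13 s=1: VC-HIT | VC [3, 11]
  [6] addr=0x5f blk=11 s=1: VC-HIT | VC [3, 13]
  [7] addr=0x58 blk=11 s=1: L1-HIT | VC [3, 13]
  [8] addr=0x5c blk=11 s=1: L1-HIT | VC [3, 13]
  [9] addr=0x1c blk=3 s=1: VC-HIT | VC [11, 13]
  [10] addr=0x1d blk=3 s=1: L1-HIT | VC [11, 13]

OUTCOME = VC-HIT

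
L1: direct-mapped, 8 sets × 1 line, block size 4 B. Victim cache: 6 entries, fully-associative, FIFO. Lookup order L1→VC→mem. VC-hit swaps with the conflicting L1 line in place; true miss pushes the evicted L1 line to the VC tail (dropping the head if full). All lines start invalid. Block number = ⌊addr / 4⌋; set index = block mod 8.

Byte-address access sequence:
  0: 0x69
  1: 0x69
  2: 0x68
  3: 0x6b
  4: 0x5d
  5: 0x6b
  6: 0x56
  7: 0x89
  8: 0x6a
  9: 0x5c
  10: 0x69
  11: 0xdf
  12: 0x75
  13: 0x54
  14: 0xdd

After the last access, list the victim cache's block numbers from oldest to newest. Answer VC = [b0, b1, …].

  [0] addr=0x69 blk=26 s=2: MISS | VC []
  [1] addr=0x69 blk=26 s=2: L1-HIT | VC []
  [2] addr=0x68 blk=26 s=2: L1-HIT | VC []
  [3] addr=0x6b blk=26 s=2: L1-HIT | VC []
  [4] addr=0x5d blk=23 s=7: MISS | VC []
  [5] addr=0x6b blk=26 s=2: L1-HIT | VC []
  [6] addr=0x56 blk=21 s=5: MISS | VC []
  [7] addr=0x89 blk=34 s=2: MISS | VC [26]
  [8] addr=0x6a blk=26 s=2: VC-HIT | VC [34]
  [9] addr=0x5c blk=23 s=7: L1-HIT | VC [34]
  [10] addr=0x69 blk=26 s=2: L1-HIT | VC [34]
  [11] addr=0xdf blk=55 s=7: MISS | VC [34, 23]
  [12] addr=0x75 blk=29 s=5: MISS | VC [34, 23, 21]
  [13] addr=0x54 blk=21 s=5: VC-HIT | VC [34, 23, 29]
  [14] addr=0xdd blk=55 s=7: L1-HIT | VC [34, 23, 29]

VC = [34, 23, 29]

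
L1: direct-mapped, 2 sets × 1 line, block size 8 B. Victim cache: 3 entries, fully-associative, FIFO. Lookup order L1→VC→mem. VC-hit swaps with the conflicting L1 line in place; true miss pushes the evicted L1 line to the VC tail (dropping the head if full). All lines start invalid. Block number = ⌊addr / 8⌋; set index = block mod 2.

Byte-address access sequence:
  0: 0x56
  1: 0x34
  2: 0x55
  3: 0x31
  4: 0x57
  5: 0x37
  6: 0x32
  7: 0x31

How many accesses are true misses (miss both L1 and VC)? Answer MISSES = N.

MISSES = 2

0: 0x56 (blk 10, set 0) → MISS  vc=[]
1: 0x34 (blk 6, set 0) → MISS  vc=[10]
2: 0x55 (blk 10, set 0) → VC-HIT  vc=[6]
3: 0x31 (blk 6, set 0) → VC-HIT  vc=[10]
4: 0x57 (blk 10, set 0) → VC-HIT  vc=[6]
5: 0x37 (blk 6, set 0) → VC-HIT  vc=[10]
6: 0x32 (blk 6, set 0) → L1-HIT  vc=[10]
7: 0x31 (blk 6, set 0) → L1-HIT  vc=[10]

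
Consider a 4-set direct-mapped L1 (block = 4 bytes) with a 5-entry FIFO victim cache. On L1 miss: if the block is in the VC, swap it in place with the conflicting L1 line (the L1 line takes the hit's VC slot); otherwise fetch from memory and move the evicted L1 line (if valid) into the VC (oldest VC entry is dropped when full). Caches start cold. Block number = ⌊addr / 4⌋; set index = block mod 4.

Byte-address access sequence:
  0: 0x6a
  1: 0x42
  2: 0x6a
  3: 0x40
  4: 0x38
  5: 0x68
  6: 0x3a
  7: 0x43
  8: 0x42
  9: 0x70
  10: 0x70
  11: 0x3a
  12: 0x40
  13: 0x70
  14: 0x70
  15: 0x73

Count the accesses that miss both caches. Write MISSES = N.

0: 0x6a (blk 26, set 2) → MISS  vc=[]
1: 0x42 (blk 16, set 0) → MISS  vc=[]
2: 0x6a (blk 26, set 2) → L1-HIT  vc=[]
3: 0x40 (blk 16, set 0) → L1-HIT  vc=[]
4: 0x38 (blk 14, set 2) → MISS  vc=[26]
5: 0x68 (blk 26, set 2) → VC-HIT  vc=[14]
6: 0x3a (blk 14, set 2) → VC-HIT  vc=[26]
7: 0x43 (blk 16, set 0) → L1-HIT  vc=[26]
8: 0x42 (blk 16, set 0) → L1-HIT  vc=[26]
9: 0x70 (blk 28, set 0) → MISS  vc=[26, 16]
10: 0x70 (blk 28, set 0) → L1-HIT  vc=[26, 16]
11: 0x3a (blk 14, set 2) → L1-HIT  vc=[26, 16]
12: 0x40 (blk 16, set 0) → VC-HIT  vc=[26, 28]
13: 0x70 (blk 28, set 0) → VC-HIT  vc=[26, 16]
14: 0x70 (blk 28, set 0) → L1-HIT  vc=[26, 16]
15: 0x73 (blk 28, set 0) → L1-HIT  vc=[26, 16]

MISSES = 4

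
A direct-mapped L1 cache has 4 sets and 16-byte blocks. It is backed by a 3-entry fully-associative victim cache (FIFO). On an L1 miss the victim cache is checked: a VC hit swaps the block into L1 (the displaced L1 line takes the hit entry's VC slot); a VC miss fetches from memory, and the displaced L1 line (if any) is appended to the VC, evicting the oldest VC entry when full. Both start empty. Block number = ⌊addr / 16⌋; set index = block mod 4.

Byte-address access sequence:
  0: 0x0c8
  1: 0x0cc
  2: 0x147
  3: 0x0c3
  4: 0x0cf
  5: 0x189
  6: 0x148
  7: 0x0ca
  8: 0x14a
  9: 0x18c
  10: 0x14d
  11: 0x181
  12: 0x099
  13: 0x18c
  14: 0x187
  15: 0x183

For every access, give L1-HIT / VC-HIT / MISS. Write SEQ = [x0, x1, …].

0: 0xc8 (blk 12, set 0) → MISS  vc=[]
1: 0xcc (blk 12, set 0) → L1-HIT  vc=[]
2: 0x147 (blk 20, set 0) → MISS  vc=[12]
3: 0xc3 (blk 12, set 0) → VC-HIT  vc=[20]
4: 0xcf (blk 12, set 0) → L1-HIT  vc=[20]
5: 0x189 (blk 24, set 0) → MISS  vc=[20, 12]
6: 0x148 (blk 20, set 0) → VC-HIT  vc=[24, 12]
7: 0xca (blk 12, set 0) → VC-HIT  vc=[24, 20]
8: 0x14a (blk 20, set 0) → VC-HIT  vc=[24, 12]
9: 0x18c (blk 24, set 0) → VC-HIT  vc=[20, 12]
10: 0x14d (blk 20, set 0) → VC-HIT  vc=[24, 12]
11: 0x181 (blk 24, set 0) → VC-HIT  vc=[20, 12]
12: 0x99 (blk 9, set 1) → MISS  vc=[20, 12]
13: 0x18c (blk 24, set 0) → L1-HIT  vc=[20, 12]
14: 0x187 (blk 24, set 0) → L1-HIT  vc=[20, 12]
15: 0x183 (blk 24, set 0) → L1-HIT  vc=[20, 12]

SEQ = [MISS, L1-HIT, MISS, VC-HIT, L1-HIT, MISS, VC-HIT, VC-HIT, VC-HIT, VC-HIT, VC-HIT, VC-HIT, MISS, L1-HIT, L1-HIT, L1-HIT]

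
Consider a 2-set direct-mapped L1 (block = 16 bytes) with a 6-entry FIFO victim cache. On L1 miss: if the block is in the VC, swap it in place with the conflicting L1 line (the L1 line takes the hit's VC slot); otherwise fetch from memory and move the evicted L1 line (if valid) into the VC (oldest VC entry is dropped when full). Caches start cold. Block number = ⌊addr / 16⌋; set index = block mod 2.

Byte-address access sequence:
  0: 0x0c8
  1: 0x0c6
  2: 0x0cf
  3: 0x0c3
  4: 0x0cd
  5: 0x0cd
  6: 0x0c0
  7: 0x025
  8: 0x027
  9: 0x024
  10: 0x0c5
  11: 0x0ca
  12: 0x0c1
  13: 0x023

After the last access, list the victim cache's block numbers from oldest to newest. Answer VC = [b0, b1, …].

#0 0xc8→b12/s0 MISS; vc=[]
#1 0xc6→b12/s0 L1-HIT; vc=[]
#2 0xcf→b12/s0 L1-HIT; vc=[]
#3 0xc3→b12/s0 L1-HIT; vc=[]
#4 0xcd→b12/s0 L1-HIT; vc=[]
#5 0xcd→b12/s0 L1-HIT; vc=[]
#6 0xc0→b12/s0 L1-HIT; vc=[]
#7 0x25→b2/s0 MISS; vc=[12]
#8 0x27→b2/s0 L1-HIT; vc=[12]
#9 0x24→b2/s0 L1-HIT; vc=[12]
#10 0xc5→b12/s0 VC-HIT; vc=[2]
#11 0xca→b12/s0 L1-HIT; vc=[2]
#12 0xc1→b12/s0 L1-HIT; vc=[2]
#13 0x23→b2/s0 VC-HIT; vc=[12]

VC = [12]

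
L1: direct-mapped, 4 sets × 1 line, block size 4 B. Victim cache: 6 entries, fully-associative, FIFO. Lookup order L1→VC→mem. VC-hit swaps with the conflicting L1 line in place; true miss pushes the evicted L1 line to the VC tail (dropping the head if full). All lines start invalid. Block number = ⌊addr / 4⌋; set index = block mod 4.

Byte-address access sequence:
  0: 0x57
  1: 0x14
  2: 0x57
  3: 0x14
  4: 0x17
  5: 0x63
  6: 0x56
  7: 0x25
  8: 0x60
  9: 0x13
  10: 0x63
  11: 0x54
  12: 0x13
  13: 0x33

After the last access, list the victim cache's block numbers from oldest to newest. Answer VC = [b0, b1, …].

#0 0x57→b21/s1 MISS; vc=[]
#1 0x14→b5/s1 MISS; vc=[21]
#2 0x57→b21/s1 VC-HIT; vc=[5]
#3 0x14→b5/s1 VC-HIT; vc=[21]
#4 0x17→b5/s1 L1-HIT; vc=[21]
#5 0x63→b24/s0 MISS; vc=[21]
#6 0x56→b21/s1 VC-HIT; vc=[5]
#7 0x25→b9/s1 MISS; vc=[5,21]
#8 0x60→b24/s0 L1-HIT; vc=[5,21]
#9 0x13→b4/s0 MISS; vc=[5,21,24]
#10 0x63→b24/s0 VC-HIT; vc=[5,21,4]
#11 0x54→b21/s1 VC-HIT; vc=[5,9,4]
#12 0x13→b4/s0 VC-HIT; vc=[5,9,24]
#13 0x33→b12/s0 MISS; vc=[5,9,24,4]

VC = [5, 9, 24, 4]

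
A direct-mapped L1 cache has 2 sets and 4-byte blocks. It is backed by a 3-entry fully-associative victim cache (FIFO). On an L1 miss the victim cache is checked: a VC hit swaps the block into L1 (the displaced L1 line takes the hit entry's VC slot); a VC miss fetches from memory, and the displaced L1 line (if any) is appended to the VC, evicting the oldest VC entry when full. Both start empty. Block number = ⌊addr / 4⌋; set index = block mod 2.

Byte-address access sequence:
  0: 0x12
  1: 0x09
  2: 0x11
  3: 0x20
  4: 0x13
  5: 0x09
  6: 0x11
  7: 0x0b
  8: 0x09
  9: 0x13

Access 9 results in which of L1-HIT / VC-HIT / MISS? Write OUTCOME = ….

OUTCOME = VC-HIT

#0 0x12→b4/s0 MISS; vc=[]
#1 0x9→b2/s0 MISS; vc=[4]
#2 0x11→b4/s0 VC-HIT; vc=[2]
#3 0x20→b8/s0 MISS; vc=[2,4]
#4 0x13→b4/s0 VC-HIT; vc=[2,8]
#5 0x9→b2/s0 VC-HIT; vc=[4,8]
#6 0x11→b4/s0 VC-HIT; vc=[2,8]
#7 0xb→b2/s0 VC-HIT; vc=[4,8]
#8 0x9→b2/s0 L1-HIT; vc=[4,8]
#9 0x13→b4/s0 VC-HIT; vc=[2,8]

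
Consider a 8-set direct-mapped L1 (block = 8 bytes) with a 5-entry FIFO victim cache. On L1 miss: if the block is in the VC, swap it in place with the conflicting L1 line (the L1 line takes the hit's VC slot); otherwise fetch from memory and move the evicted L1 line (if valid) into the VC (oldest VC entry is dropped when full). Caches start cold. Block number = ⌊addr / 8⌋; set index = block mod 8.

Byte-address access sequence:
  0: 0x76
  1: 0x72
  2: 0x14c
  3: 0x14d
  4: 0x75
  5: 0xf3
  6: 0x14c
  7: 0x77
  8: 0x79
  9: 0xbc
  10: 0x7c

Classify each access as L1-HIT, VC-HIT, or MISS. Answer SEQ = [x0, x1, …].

#0 0x76→b14/s6 MISS; vc=[]
#1 0x72→b14/s6 L1-HIT; vc=[]
#2 0x14c→b41/s1 MISS; vc=[]
#3 0x14d→b41/s1 L1-HIT; vc=[]
#4 0x75→b14/s6 L1-HIT; vc=[]
#5 0xf3→b30/s6 MISS; vc=[14]
#6 0x14c→b41/s1 L1-HIT; vc=[14]
#7 0x77→b14/s6 VC-HIT; vc=[30]
#8 0x79→b15/s7 MISS; vc=[30]
#9 0xbc→b23/s7 MISS; vc=[30,15]
#10 0x7c→b15/s7 VC-HIT; vc=[30,23]

SEQ = [MISS, L1-HIT, MISS, L1-HIT, L1-HIT, MISS, L1-HIT, VC-HIT, MISS, MISS, VC-HIT]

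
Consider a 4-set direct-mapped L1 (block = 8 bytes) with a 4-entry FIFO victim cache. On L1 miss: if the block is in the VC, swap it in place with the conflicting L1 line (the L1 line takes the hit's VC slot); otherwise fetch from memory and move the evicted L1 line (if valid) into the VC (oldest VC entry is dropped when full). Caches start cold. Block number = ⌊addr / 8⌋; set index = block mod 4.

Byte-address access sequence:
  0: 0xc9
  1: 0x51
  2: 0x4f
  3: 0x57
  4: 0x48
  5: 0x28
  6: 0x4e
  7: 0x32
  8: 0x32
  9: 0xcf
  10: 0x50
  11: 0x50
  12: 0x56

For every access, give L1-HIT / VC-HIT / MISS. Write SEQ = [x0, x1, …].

SEQ = [MISS, MISS, MISS, L1-HIT, L1-HIT, MISS, VC-HIT, MISS, L1-HIT, VC-HIT, VC-HIT, L1-HIT, L1-HIT]

#0 0xc9→b25/s1 MISS; vc=[]
#1 0x51→b10/s2 MISS; vc=[]
#2 0x4f→b9/s1 MISS; vc=[25]
#3 0x57→b10/s2 L1-HIT; vc=[25]
#4 0x48→b9/s1 L1-HIT; vc=[25]
#5 0x28→b5/s1 MISS; vc=[25,9]
#6 0x4e→b9/s1 VC-HIT; vc=[25,5]
#7 0x32→b6/s2 MISS; vc=[25,5,10]
#8 0x32→b6/s2 L1-HIT; vc=[25,5,10]
#9 0xcf→b25/s1 VC-HIT; vc=[9,5,10]
#10 0x50→b10/s2 VC-HIT; vc=[9,5,6]
#11 0x50→b10/s2 L1-HIT; vc=[9,5,6]
#12 0x56→b10/s2 L1-HIT; vc=[9,5,6]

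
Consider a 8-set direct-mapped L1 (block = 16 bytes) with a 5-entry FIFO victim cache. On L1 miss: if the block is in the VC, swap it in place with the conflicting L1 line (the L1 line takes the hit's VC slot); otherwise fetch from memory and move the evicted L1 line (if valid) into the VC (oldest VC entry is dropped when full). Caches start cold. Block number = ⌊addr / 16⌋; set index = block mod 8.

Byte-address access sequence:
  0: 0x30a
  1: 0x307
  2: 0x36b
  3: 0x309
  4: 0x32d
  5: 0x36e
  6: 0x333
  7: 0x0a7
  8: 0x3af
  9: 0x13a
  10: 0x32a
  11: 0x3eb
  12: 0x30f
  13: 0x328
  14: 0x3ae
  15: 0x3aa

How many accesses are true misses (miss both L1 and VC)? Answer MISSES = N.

  [0] addr=0x30a blk=48 s=0: MISS | VC []
  [1] addr=0x307 blk=48 s=0: L1-HIT | VC []
  [2] addr=0x36b blk=54 s=6: MISS | VC []
  [3] addr=0x309 blk=48 s=0: L1-HIT | VC []
  [4] addr=0x32d blk=50 s=2: MISS | VC []
  [5] addr=0x36e blk=54 s=6: L1-HIT | VC []
  [6] addr=0x333 blk=51 s=3: MISS | VC []
  [7] addr=0xa7 blk=10 s=2: MISS | VC [50]
  [8] addr=0x3af blk=58 s=2: MISS | VC [50, 10]
  [9] addr=0x13a blk=19 s=3: MISS | VC [50, 10, 51]
  [10] addr=0x32a blk=50 s=2: VC-HIT | VC [58, 10, 51]
  [11] addr=0x3eb blk=62 s=6: MISS | VC [58, 10, 51, 54]
  [12] addr=0x30f blk=48 s=0: L1-HIT | VC [58, 10, 51, 54]
  [13] addr=0x328 blk=50 s=2: L1-HIT | VC [58, 10, 51, 54]
  [14] addr=0x3ae blk=58 s=2: VC-HIT | VC [50, 10, 51, 54]
  [15] addr=0x3aa blk=58 s=2: L1-HIT | VC [50, 10, 51, 54]

MISSES = 8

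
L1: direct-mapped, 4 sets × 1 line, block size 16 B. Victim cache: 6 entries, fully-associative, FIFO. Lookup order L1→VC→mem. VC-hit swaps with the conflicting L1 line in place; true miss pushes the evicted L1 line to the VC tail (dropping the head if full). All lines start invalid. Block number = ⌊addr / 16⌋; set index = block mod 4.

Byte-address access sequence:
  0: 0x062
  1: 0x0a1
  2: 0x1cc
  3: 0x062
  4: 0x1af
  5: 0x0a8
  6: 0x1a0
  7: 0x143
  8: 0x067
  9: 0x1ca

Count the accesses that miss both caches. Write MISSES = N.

#0 0x62→b6/s2 MISS; vc=[]
#1 0xa1→b10/s2 MISS; vc=[6]
#2 0x1cc→b28/s0 MISS; vc=[6]
#3 0x62→b6/s2 VC-HIT; vc=[10]
#4 0x1af→b26/s2 MISS; vc=[10,6]
#5 0xa8→b10/s2 VC-HIT; vc=[26,6]
#6 0x1a0→b26/s2 VC-HIT; vc=[10,6]
#7 0x143→b20/s0 MISS; vc=[10,6,28]
#8 0x67→b6/s2 VC-HIT; vc=[10,26,28]
#9 0x1ca→b28/s0 VC-HIT; vc=[10,26,20]

MISSES = 5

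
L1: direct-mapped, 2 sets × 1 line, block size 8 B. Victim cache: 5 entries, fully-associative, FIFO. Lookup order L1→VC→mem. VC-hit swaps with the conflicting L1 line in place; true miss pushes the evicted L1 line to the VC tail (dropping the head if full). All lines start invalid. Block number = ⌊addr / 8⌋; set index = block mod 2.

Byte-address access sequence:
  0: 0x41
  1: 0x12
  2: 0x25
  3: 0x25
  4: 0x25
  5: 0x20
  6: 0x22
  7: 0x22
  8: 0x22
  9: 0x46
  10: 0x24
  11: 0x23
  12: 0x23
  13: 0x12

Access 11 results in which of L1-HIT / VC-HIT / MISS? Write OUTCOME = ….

OUTCOME = L1-HIT

0: 0x41 (blk 8, set 0) → MISS  vc=[]
1: 0x12 (blk 2, set 0) → MISS  vc=[8]
2: 0x25 (blk 4, set 0) → MISS  vc=[8, 2]
3: 0x25 (blk 4, set 0) → L1-HIT  vc=[8, 2]
4: 0x25 (blk 4, set 0) → L1-HIT  vc=[8, 2]
5: 0x20 (blk 4, set 0) → L1-HIT  vc=[8, 2]
6: 0x22 (blk 4, set 0) → L1-HIT  vc=[8, 2]
7: 0x22 (blk 4, set 0) → L1-HIT  vc=[8, 2]
8: 0x22 (blk 4, set 0) → L1-HIT  vc=[8, 2]
9: 0x46 (blk 8, set 0) → VC-HIT  vc=[4, 2]
10: 0x24 (blk 4, set 0) → VC-HIT  vc=[8, 2]
11: 0x23 (blk 4, set 0) → L1-HIT  vc=[8, 2]
12: 0x23 (blk 4, set 0) → L1-HIT  vc=[8, 2]
13: 0x12 (blk 2, set 0) → VC-HIT  vc=[8, 4]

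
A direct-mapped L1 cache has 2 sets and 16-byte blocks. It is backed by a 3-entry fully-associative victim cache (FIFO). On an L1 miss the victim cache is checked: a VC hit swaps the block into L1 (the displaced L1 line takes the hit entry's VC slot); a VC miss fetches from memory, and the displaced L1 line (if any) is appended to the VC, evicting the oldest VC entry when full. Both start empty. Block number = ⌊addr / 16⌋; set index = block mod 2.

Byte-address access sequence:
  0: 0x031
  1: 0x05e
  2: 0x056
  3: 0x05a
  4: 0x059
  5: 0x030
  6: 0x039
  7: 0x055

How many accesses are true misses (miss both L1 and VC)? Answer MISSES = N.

0: 0x31 (blk 3, set 1) → MISS  vc=[]
1: 0x5e (blk 5, set 1) → MISS  vc=[3]
2: 0x56 (blk 5, set 1) → L1-HIT  vc=[3]
3: 0x5a (blk 5, set 1) → L1-HIT  vc=[3]
4: 0x59 (blk 5, set 1) → L1-HIT  vc=[3]
5: 0x30 (blk 3, set 1) → VC-HIT  vc=[5]
6: 0x39 (blk 3, set 1) → L1-HIT  vc=[5]
7: 0x55 (blk 5, set 1) → VC-HIT  vc=[3]

MISSES = 2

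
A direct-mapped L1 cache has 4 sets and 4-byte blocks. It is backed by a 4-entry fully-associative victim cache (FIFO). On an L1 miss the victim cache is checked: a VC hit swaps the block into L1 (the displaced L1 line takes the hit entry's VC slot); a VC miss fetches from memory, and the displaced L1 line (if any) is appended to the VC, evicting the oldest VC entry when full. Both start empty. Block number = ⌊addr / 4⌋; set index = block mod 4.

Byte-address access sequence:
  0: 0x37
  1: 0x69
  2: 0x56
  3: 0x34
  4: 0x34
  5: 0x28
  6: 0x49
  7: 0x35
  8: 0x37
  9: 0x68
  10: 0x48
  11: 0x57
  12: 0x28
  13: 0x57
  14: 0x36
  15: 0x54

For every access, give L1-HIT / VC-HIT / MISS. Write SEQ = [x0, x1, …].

#0 0x37→b13/s1 MISS; vc=[]
#1 0x69→b26/s2 MISS; vc=[]
#2 0x56→b21/s1 MISS; vc=[13]
#3 0x34→b13/s1 VC-HIT; vc=[21]
#4 0x34→b13/s1 L1-HIT; vc=[21]
#5 0x28→b10/s2 MISS; vc=[21,26]
#6 0x49→b18/s2 MISS; vc=[21,26,10]
#7 0x35→b13/s1 L1-HIT; vc=[21,26,10]
#8 0x37→b13/s1 L1-HIT; vc=[21,26,10]
#9 0x68→b26/s2 VC-HIT; vc=[21,18,10]
#10 0x48→b18/s2 VC-HIT; vc=[21,26,10]
#11 0x57→b21/s1 VC-HIT; vc=[13,26,10]
#12 0x28→b10/s2 VC-HIT; vc=[13,26,18]
#13 0x57→b21/s1 L1-HIT; vc=[13,26,18]
#14 0x36→b13/s1 VC-HIT; vc=[21,26,18]
#15 0x54→b21/s1 VC-HIT; vc=[13,26,18]

SEQ = [MISS, MISS, MISS, VC-HIT, L1-HIT, MISS, MISS, L1-HIT, L1-HIT, VC-HIT, VC-HIT, VC-HIT, VC-HIT, L1-HIT, VC-HIT, VC-HIT]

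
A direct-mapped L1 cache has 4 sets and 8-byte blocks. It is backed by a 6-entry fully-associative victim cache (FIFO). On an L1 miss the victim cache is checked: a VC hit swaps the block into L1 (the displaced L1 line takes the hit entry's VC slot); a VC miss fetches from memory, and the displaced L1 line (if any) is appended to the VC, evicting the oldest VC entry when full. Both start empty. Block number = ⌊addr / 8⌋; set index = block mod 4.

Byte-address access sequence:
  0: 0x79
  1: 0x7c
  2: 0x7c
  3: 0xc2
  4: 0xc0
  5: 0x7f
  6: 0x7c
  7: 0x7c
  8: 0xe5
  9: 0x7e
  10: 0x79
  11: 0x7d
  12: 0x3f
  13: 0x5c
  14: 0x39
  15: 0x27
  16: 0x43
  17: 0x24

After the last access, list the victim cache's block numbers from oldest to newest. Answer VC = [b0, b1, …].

0: 0x79 (blk 15, set 3) → MISS  vc=[]
1: 0x7c (blk 15, set 3) → L1-HIT  vc=[]
2: 0x7c (blk 15, set 3) → L1-HIT  vc=[]
3: 0xc2 (blk 24, set 0) → MISS  vc=[]
4: 0xc0 (blk 24, set 0) → L1-HIT  vc=[]
5: 0x7f (blk 15, set 3) → L1-HIT  vc=[]
6: 0x7c (blk 15, set 3) → L1-HIT  vc=[]
7: 0x7c (blk 15, set 3) → L1-HIT  vc=[]
8: 0xe5 (blk 28, set 0) → MISS  vc=[24]
9: 0x7e (blk 15, set 3) → L1-HIT  vc=[24]
10: 0x79 (blk 15, set 3) → L1-HIT  vc=[24]
11: 0x7d (blk 15, set 3) → L1-HIT  vc=[24]
12: 0x3f (blk 7, set 3) → MISS  vc=[24, 15]
13: 0x5c (blk 11, set 3) → MISS  vc=[24, 15, 7]
14: 0x39 (blk 7, set 3) → VC-HIT  vc=[24, 15, 11]
15: 0x27 (blk 4, set 0) → MISS  vc=[24, 15, 11, 28]
16: 0x43 (blk 8, set 0) → MISS  vc=[24, 15, 11, 28, 4]
17: 0x24 (blk 4, set 0) → VC-HIT  vc=[24, 15, 11, 28, 8]

VC = [24, 15, 11, 28, 8]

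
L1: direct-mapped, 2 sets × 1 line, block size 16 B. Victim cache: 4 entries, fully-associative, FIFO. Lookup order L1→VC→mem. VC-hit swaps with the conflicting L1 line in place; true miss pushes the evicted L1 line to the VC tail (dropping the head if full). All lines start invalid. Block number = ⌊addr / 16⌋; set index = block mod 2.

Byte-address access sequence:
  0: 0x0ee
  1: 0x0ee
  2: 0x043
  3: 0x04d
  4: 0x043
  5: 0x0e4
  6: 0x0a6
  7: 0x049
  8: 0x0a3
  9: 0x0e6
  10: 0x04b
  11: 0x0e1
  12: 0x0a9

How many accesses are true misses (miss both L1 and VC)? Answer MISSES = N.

MISSES = 3

#0 0xee→b14/s0 MISS; vc=[]
#1 0xee→b14/s0 L1-HIT; vc=[]
#2 0x43→b4/s0 MISS; vc=[14]
#3 0x4d→b4/s0 L1-HIT; vc=[14]
#4 0x43→b4/s0 L1-HIT; vc=[14]
#5 0xe4→b14/s0 VC-HIT; vc=[4]
#6 0xa6→b10/s0 MISS; vc=[4,14]
#7 0x49→b4/s0 VC-HIT; vc=[10,14]
#8 0xa3→b10/s0 VC-HIT; vc=[4,14]
#9 0xe6→b14/s0 VC-HIT; vc=[4,10]
#10 0x4b→b4/s0 VC-HIT; vc=[14,10]
#11 0xe1→b14/s0 VC-HIT; vc=[4,10]
#12 0xa9→b10/s0 VC-HIT; vc=[4,14]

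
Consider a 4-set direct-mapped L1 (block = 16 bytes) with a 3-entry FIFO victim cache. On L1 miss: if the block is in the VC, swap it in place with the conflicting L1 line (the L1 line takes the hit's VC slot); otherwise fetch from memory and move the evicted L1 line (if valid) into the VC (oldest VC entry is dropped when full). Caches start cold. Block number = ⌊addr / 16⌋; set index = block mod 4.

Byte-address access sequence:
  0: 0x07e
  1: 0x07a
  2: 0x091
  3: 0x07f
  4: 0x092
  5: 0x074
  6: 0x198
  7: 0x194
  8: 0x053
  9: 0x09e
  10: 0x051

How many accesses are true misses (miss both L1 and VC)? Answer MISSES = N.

MISSES = 4

  [0] addr=0x7e blk=7 s=3: MISS | VC []
  [1] addr=0x7a blk=7 s=3: L1-HIT | VC []
  [2] addr=0x91 blk=9 s=1: MISS | VC []
  [3] addr=0x7f blk=7 s=3: L1-HIT | VC []
  [4] addr=0x92 blk=9 s=1: L1-HIT | VC []
  [5] addr=0x74 blk=7 s=3: L1-HIT | VC []
  [6] addr=0x198 blk=25 s=1: MISS | VC [9]
  [7] addr=0x194 blk=25 s=1: L1-HIT | VC [9]
  [8] addr=0x53 blk=5 s=1: MISS | VC [9, 25]
  [9] addr=0x9e blk=9 s=1: VC-HIT | VC [5, 25]
  [10] addr=0x51 blk=5 s=1: VC-HIT | VC [9, 25]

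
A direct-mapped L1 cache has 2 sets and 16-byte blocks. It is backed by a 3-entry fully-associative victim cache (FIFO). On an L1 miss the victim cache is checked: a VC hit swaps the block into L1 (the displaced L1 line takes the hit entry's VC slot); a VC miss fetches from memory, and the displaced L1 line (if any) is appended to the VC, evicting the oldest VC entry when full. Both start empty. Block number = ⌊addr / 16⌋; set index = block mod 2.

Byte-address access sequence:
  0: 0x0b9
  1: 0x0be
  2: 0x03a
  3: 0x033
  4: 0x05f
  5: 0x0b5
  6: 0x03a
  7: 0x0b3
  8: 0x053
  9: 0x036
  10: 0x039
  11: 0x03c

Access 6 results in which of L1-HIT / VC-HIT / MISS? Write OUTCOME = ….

OUTCOME = VC-HIT

  [0] addr=0xb9 blk=11 s=1: MISS | VC []
  [1] addr=0xbe blk=11 s=1: L1-HIT | VC []
  [2] addr=0x3a blk=3 s=1: MISS | VC [11]
  [3] addr=0x33 blk=3 s=1: L1-HIT | VC [11]
  [4] addr=0x5f blk=5 s=1: MISS | VC [11, 3]
  [5] addr=0xb5 blk=11 s=1: VC-HIT | VC [5, 3]
  [6] addr=0x3a blk=3 s=1: VC-HIT | VC [5, 11]
  [7] addr=0xb3 blk=11 s=1: VC-HIT | VC [5, 3]
  [8] addr=0x53 blk=5 s=1: VC-HIT | VC [11, 3]
  [9] addr=0x36 blk=3 s=1: VC-HIT | VC [11, 5]
  [10] addr=0x39 blk=3 s=1: L1-HIT | VC [11, 5]
  [11] addr=0x3c blk=3 s=1: L1-HIT | VC [11, 5]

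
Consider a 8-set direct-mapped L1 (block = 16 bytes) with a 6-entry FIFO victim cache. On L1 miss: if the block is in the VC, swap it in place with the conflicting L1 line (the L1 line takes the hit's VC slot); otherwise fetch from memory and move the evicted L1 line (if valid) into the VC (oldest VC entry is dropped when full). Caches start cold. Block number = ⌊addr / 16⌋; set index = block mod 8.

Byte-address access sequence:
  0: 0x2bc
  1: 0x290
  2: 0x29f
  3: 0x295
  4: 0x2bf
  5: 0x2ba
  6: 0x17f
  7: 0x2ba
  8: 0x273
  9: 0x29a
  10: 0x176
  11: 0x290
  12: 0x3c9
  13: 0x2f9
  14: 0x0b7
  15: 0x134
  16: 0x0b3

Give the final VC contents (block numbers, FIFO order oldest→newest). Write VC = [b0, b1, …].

VC = [39, 23, 43, 19]

0: 0x2bc (blk 43, set 3) → MISS  vc=[]
1: 0x290 (blk 41, set 1) → MISS  vc=[]
2: 0x29f (blk 41, set 1) → L1-HIT  vc=[]
3: 0x295 (blk 41, set 1) → L1-HIT  vc=[]
4: 0x2bf (blk 43, set 3) → L1-HIT  vc=[]
5: 0x2ba (blk 43, set 3) → L1-HIT  vc=[]
6: 0x17f (blk 23, set 7) → MISS  vc=[]
7: 0x2ba (blk 43, set 3) → L1-HIT  vc=[]
8: 0x273 (blk 39, set 7) → MISS  vc=[23]
9: 0x29a (blk 41, set 1) → L1-HIT  vc=[23]
10: 0x176 (blk 23, set 7) → VC-HIT  vc=[39]
11: 0x290 (blk 41, set 1) → L1-HIT  vc=[39]
12: 0x3c9 (blk 60, set 4) → MISS  vc=[39]
13: 0x2f9 (blk 47, set 7) → MISS  vc=[39, 23]
14: 0xb7 (blk 11, set 3) → MISS  vc=[39, 23, 43]
15: 0x134 (blk 19, set 3) → MISS  vc=[39, 23, 43, 11]
16: 0xb3 (blk 11, set 3) → VC-HIT  vc=[39, 23, 43, 19]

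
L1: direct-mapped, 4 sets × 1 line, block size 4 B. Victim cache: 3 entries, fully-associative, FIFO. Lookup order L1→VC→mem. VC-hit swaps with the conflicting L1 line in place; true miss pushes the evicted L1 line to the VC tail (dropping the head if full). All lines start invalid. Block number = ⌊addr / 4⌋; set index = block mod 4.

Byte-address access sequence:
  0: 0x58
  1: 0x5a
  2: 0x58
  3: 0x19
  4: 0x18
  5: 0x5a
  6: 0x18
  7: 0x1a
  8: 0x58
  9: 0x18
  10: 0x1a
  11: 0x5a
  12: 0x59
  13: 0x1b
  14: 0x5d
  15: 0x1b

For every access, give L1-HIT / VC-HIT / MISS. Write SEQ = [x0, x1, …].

0: 0x58 (blk 22, set 2) → MISS  vc=[]
1: 0x5a (blk 22, set 2) → L1-HIT  vc=[]
2: 0x58 (blk 22, set 2) → L1-HIT  vc=[]
3: 0x19 (blk 6, set 2) → MISS  vc=[22]
4: 0x18 (blk 6, set 2) → L1-HIT  vc=[22]
5: 0x5a (blk 22, set 2) → VC-HIT  vc=[6]
6: 0x18 (blk 6, set 2) → VC-HIT  vc=[22]
7: 0x1a (blk 6, set 2) → L1-HIT  vc=[22]
8: 0x58 (blk 22, set 2) → VC-HIT  vc=[6]
9: 0x18 (blk 6, set 2) → VC-HIT  vc=[22]
10: 0x1a (blk 6, set 2) → L1-HIT  vc=[22]
11: 0x5a (blk 22, set 2) → VC-HIT  vc=[6]
12: 0x59 (blk 22, set 2) → L1-HIT  vc=[6]
13: 0x1b (blk 6, set 2) → VC-HIT  vc=[22]
14: 0x5d (blk 23, set 3) → MISS  vc=[22]
15: 0x1b (blk 6, set 2) → L1-HIT  vc=[22]

SEQ = [MISS, L1-HIT, L1-HIT, MISS, L1-HIT, VC-HIT, VC-HIT, L1-HIT, VC-HIT, VC-HIT, L1-HIT, VC-HIT, L1-HIT, VC-HIT, MISS, L1-HIT]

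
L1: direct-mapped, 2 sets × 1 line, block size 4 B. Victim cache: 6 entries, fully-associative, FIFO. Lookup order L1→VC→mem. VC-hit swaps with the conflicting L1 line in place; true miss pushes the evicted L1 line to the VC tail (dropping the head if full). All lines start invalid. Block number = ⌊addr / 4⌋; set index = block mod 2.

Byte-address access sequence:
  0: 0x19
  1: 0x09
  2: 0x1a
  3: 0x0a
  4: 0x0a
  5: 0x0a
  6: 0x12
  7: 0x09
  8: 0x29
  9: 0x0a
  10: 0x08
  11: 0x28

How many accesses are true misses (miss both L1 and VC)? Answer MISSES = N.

  [0] addr=0x19 blk=6 s=0: MISS | VC []
  [1] addr=0x9 blk=2 s=0: MISS | VC [6]
  [2] addr=0x1a blk=6 s=0: VC-HIT | VC [2]
  [3] addr=0xa blk=2 s=0: VC-HIT | VC [6]
  [4] addr=0xa blk=2 s=0: L1-HIT | VC [6]
  [5] addr=0xa blk=2 s=0: L1-HIT | VC [6]
  [6] addr=0x12 blk=4 s=0: MISS | VC [6, 2]
  [7] addr=0x9 blk=2 s=0: VC-HIT | VC [6, 4]
  [8] addr=0x29 blk=10 s=0: MISS | VC [6, 4, 2]
  [9] addr=0xa blk=2 s=0: VC-HIT | VC [6, 4, 10]
  [10] addr=0x8 blk=2 s=0: L1-HIT | VC [6, 4, 10]
  [11] addr=0x28 blk=10 s=0: VC-HIT | VC [6, 4, 2]

MISSES = 4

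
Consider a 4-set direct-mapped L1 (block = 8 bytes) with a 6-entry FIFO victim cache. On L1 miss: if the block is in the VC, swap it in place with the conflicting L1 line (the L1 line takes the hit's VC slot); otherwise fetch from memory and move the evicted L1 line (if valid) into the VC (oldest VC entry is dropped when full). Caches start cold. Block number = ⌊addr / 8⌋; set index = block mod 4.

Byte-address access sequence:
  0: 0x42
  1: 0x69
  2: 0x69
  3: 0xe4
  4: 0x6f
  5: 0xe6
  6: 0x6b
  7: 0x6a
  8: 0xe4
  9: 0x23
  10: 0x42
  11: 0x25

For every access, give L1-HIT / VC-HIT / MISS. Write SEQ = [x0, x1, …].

SEQ = [MISS, MISS, L1-HIT, MISS, L1-HIT, L1-HIT, L1-HIT, L1-HIT, L1-HIT, MISS, VC-HIT, VC-HIT]

  [0] addr=0x42 blk=8 s=0: MISS | VC []
  [1] addr=0x69 blk=13 s=1: MISS | VC []
  [2] addr=0x69 blk=13 s=1: L1-HIT | VC []
  [3] addr=0xe4 blk=28 s=0: MISS | VC [8]
  [4] addr=0x6f blk=13 s=1: L1-HIT | VC [8]
  [5] addr=0xe6 blk=28 s=0: L1-HIT | VC [8]
  [6] addr=0x6b blk=13 s=1: L1-HIT | VC [8]
  [7] addr=0x6a blk=13 s=1: L1-HIT | VC [8]
  [8] addr=0xe4 blk=28 s=0: L1-HIT | VC [8]
  [9] addr=0x23 blk=4 s=0: MISS | VC [8, 28]
  [10] addr=0x42 blk=8 s=0: VC-HIT | VC [4, 28]
  [11] addr=0x25 blk=4 s=0: VC-HIT | VC [8, 28]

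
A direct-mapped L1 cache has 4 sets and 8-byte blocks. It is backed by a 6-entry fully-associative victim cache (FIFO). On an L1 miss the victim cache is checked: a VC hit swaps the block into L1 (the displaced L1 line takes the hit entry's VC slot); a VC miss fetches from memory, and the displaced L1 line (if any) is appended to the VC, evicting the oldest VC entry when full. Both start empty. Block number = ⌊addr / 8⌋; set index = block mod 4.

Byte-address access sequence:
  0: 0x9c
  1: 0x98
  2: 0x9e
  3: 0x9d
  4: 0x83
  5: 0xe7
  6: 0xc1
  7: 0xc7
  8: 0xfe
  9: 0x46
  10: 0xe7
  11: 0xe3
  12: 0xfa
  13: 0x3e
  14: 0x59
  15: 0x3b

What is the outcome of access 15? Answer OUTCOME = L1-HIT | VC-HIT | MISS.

OUTCOME = VC-HIT

0: 0x9c (blk 19, set 3) → MISS  vc=[]
1: 0x98 (blk 19, set 3) → L1-HIT  vc=[]
2: 0x9e (blk 19, set 3) → L1-HIT  vc=[]
3: 0x9d (blk 19, set 3) → L1-HIT  vc=[]
4: 0x83 (blk 16, set 0) → MISS  vc=[]
5: 0xe7 (blk 28, set 0) → MISS  vc=[16]
6: 0xc1 (blk 24, set 0) → MISS  vc=[16, 28]
7: 0xc7 (blk 24, set 0) → L1-HIT  vc=[16, 28]
8: 0xfe (blk 31, set 3) → MISS  vc=[16, 28, 19]
9: 0x46 (blk 8, set 0) → MISS  vc=[16, 28, 19, 24]
10: 0xe7 (blk 28, set 0) → VC-HIT  vc=[16, 8, 19, 24]
11: 0xe3 (blk 28, set 0) → L1-HIT  vc=[16, 8, 19, 24]
12: 0xfa (blk 31, set 3) → L1-HIT  vc=[16, 8, 19, 24]
13: 0x3e (blk 7, set 3) → MISS  vc=[16, 8, 19, 24, 31]
14: 0x59 (blk 11, set 3) → MISS  vc=[16, 8, 19, 24, 31, 7]
15: 0x3b (blk 7, set 3) → VC-HIT  vc=[16, 8, 19, 24, 31, 11]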